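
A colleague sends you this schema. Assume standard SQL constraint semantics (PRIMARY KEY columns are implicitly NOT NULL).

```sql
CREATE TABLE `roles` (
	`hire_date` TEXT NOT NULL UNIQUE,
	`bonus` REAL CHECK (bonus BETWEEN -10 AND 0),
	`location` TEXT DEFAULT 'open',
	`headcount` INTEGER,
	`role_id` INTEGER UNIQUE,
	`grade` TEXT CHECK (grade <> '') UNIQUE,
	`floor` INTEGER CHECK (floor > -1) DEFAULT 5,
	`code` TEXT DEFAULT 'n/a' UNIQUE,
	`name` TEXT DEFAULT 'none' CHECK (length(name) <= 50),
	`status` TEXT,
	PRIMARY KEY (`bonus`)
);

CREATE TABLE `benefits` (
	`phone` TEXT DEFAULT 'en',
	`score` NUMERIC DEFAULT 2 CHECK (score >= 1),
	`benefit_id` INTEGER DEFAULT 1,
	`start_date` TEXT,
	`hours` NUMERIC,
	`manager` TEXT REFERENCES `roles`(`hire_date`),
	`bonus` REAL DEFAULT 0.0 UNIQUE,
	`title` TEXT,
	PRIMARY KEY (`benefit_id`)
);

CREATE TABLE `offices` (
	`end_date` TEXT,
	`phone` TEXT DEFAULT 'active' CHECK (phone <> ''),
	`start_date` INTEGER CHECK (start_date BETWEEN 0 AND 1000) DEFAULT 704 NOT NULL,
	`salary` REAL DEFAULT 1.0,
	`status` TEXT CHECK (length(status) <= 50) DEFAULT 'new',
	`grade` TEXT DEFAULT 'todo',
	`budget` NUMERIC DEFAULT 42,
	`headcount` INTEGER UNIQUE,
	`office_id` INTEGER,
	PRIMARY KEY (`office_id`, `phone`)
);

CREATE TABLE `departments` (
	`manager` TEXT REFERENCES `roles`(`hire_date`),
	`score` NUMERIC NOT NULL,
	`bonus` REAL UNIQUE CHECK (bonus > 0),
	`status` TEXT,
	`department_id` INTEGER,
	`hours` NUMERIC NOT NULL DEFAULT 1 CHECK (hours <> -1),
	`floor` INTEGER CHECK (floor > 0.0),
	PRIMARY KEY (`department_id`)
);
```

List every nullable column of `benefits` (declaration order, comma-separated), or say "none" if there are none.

- phone: DEFAULT only fills an omitted column; an explicit NULL is still allowed → nullable.
- score: CHECK does not forbid NULL (a CHECK constraint passes when its expression is NULL) → nullable.
- benefit_id: part of the PRIMARY KEY, which implies NOT NULL → not nullable.
- start_date: no NOT NULL constraint applies → nullable.
- hours: no NOT NULL constraint applies → nullable.
- manager: a foreign key column may be NULL unless separately constrained → nullable.
- bonus: UNIQUE does not imply NOT NULL → nullable.
- title: no NOT NULL constraint applies → nullable.

phone, score, start_date, hours, manager, bonus, title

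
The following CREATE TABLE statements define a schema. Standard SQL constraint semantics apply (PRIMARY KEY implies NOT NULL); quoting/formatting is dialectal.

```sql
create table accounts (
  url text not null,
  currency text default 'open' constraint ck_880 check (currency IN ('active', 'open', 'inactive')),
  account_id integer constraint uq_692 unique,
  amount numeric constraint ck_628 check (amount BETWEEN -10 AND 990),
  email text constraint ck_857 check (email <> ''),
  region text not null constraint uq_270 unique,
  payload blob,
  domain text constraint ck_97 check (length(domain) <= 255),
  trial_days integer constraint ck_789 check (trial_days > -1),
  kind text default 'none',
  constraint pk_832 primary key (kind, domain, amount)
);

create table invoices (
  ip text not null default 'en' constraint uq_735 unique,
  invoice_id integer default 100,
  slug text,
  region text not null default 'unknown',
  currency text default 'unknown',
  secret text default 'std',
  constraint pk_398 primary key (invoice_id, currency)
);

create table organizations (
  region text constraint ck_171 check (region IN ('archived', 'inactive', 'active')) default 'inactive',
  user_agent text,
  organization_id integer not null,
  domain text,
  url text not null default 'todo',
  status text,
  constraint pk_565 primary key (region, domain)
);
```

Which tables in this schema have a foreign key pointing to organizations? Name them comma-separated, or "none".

No REFERENCES clause anywhere in the schema names organizations.

none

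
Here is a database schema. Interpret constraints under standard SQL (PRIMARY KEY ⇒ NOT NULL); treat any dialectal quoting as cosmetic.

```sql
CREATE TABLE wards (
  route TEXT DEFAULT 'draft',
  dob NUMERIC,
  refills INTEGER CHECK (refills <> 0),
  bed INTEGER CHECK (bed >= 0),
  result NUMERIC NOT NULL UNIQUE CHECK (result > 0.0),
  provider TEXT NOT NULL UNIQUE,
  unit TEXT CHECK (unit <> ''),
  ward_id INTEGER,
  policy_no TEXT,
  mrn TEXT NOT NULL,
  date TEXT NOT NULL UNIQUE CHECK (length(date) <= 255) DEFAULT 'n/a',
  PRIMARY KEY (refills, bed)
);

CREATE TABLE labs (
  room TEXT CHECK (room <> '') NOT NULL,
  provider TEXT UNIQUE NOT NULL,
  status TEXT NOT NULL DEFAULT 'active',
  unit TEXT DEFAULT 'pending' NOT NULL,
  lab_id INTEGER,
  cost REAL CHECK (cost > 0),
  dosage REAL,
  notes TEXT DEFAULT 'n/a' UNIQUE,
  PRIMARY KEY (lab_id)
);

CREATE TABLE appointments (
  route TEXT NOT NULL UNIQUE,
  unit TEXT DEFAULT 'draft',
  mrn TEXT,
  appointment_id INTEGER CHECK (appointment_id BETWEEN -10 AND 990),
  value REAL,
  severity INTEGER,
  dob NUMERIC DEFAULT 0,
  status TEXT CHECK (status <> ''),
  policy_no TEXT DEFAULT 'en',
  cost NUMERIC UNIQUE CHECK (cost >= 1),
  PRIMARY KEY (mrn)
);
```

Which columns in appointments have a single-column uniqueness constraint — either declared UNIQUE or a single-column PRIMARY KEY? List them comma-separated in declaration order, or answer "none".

route, mrn, cost

- route: declared UNIQUE → unique.
- unit: no UNIQUE or single-column PK constraint.
- mrn: single-column PRIMARY KEY → unique.
- appointment_id: no UNIQUE or single-column PK constraint.
- value: no UNIQUE or single-column PK constraint.
- severity: no UNIQUE or single-column PK constraint.
- dob: no UNIQUE or single-column PK constraint.
- status: no UNIQUE or single-column PK constraint.
- policy_no: no UNIQUE or single-column PK constraint.
- cost: declared UNIQUE → unique.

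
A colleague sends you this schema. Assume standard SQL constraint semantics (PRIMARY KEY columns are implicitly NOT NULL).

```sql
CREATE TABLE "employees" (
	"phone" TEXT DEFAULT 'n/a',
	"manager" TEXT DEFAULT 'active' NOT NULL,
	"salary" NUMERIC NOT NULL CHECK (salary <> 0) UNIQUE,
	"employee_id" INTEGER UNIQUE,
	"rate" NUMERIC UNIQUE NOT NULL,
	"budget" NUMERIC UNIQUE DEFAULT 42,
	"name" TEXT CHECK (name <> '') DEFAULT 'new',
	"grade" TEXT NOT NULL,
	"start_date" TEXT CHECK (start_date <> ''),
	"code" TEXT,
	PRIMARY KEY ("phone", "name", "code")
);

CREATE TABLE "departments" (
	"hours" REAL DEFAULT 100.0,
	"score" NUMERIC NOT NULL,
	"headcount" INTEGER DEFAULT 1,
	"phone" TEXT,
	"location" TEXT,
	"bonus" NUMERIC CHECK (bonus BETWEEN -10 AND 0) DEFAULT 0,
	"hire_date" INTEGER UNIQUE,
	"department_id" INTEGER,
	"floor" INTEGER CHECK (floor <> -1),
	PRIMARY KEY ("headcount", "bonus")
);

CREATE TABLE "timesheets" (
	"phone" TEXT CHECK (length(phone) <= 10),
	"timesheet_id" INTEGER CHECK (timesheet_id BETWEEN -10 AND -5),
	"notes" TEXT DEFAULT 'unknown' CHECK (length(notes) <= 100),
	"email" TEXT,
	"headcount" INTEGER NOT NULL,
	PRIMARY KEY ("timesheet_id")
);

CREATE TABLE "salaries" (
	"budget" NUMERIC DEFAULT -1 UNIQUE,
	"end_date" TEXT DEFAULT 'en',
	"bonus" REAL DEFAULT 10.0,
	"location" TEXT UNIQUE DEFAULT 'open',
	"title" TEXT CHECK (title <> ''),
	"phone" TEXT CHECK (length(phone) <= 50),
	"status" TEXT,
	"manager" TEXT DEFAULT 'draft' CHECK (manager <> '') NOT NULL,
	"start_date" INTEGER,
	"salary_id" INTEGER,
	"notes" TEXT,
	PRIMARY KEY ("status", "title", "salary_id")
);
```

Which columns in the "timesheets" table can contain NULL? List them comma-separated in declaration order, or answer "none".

- phone: CHECK does not forbid NULL (a CHECK constraint passes when its expression is NULL) → nullable.
- timesheet_id: part of the PRIMARY KEY, which implies NOT NULL → not nullable.
- notes: CHECK does not forbid NULL (a CHECK constraint passes when its expression is NULL) → nullable.
- email: no NOT NULL constraint applies → nullable.
- headcount: declared NOT NULL → not nullable.

phone, notes, email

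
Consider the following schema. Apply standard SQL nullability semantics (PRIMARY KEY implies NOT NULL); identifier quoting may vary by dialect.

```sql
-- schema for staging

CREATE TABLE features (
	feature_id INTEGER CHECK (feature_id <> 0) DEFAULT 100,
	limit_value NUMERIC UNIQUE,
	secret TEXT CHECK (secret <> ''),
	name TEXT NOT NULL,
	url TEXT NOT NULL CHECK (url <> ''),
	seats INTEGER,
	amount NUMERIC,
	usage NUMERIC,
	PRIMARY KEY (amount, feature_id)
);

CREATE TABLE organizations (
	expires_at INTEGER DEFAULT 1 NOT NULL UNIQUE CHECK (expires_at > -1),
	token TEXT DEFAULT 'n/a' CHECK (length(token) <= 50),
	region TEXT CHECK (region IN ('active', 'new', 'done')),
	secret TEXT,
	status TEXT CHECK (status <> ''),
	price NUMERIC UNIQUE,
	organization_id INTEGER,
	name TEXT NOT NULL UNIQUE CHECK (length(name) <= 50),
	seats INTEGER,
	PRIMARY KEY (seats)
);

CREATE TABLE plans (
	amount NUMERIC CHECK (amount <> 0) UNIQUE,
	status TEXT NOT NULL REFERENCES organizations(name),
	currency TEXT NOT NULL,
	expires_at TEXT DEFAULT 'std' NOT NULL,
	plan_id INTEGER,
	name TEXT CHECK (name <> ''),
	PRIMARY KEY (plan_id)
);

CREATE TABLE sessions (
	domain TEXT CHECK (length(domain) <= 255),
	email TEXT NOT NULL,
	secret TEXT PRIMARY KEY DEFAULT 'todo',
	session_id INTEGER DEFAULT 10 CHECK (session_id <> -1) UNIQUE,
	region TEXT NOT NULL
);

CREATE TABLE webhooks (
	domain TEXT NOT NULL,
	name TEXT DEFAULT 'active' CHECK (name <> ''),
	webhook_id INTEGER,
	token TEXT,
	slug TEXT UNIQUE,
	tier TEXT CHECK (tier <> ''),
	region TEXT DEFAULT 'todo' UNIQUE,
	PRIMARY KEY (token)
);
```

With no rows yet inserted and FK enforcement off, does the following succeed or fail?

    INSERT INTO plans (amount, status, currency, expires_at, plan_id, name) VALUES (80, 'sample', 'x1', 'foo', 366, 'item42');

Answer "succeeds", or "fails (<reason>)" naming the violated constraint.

NOT NULL columns: currency is supplied; expires_at is supplied; plan_id is supplied; status is supplied.
CHECK constraints: 80 satisfies (amount <> 0); 'item42' satisfies (name <> '').
No constraint is violated.

succeeds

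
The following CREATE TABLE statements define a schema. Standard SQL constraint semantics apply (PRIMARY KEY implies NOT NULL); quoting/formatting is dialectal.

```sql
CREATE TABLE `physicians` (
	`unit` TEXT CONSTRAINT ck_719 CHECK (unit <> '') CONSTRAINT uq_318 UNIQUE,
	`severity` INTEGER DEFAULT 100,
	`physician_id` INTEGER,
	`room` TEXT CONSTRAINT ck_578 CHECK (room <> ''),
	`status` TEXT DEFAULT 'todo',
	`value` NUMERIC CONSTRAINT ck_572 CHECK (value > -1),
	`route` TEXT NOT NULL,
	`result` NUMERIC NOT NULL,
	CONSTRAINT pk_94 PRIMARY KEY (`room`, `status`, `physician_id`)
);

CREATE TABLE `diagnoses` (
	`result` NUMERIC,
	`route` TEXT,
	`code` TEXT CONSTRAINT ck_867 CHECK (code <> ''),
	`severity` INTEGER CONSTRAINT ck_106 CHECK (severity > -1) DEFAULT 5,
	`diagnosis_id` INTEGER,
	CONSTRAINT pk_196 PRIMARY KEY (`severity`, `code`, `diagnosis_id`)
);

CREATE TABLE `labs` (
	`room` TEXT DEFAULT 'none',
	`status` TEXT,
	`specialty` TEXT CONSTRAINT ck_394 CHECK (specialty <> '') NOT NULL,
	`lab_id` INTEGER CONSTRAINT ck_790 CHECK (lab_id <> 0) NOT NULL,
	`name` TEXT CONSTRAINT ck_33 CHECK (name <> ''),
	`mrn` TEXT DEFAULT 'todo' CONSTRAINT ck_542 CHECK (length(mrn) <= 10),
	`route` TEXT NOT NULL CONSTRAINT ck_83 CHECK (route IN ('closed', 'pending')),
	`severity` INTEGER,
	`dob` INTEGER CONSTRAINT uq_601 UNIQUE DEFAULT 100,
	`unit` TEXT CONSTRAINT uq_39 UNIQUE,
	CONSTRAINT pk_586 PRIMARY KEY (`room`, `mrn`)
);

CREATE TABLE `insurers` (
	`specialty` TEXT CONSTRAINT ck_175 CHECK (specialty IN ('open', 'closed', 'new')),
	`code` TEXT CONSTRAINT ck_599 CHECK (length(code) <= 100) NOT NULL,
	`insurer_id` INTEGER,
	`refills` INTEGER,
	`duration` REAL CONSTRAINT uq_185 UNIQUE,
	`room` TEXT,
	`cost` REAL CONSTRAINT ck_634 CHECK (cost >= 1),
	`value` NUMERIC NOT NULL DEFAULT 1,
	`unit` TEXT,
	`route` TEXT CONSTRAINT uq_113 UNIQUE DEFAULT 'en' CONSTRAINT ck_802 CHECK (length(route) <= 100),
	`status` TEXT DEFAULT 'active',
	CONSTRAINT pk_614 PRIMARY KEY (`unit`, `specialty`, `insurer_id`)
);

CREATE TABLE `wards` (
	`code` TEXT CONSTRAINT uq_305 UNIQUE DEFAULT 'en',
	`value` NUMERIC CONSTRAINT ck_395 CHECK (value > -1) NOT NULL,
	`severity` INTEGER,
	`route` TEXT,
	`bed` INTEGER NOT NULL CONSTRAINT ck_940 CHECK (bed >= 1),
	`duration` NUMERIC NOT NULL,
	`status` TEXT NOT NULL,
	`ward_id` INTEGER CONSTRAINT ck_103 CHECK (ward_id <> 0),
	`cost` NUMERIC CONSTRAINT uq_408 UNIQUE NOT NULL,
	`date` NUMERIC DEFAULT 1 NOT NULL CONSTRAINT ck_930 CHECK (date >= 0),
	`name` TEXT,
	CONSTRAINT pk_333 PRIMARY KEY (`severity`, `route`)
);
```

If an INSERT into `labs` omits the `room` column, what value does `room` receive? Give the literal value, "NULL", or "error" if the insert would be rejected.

room has an explicit DEFAULT 'none'.
When the column is omitted from an INSERT, that default is used.

'none'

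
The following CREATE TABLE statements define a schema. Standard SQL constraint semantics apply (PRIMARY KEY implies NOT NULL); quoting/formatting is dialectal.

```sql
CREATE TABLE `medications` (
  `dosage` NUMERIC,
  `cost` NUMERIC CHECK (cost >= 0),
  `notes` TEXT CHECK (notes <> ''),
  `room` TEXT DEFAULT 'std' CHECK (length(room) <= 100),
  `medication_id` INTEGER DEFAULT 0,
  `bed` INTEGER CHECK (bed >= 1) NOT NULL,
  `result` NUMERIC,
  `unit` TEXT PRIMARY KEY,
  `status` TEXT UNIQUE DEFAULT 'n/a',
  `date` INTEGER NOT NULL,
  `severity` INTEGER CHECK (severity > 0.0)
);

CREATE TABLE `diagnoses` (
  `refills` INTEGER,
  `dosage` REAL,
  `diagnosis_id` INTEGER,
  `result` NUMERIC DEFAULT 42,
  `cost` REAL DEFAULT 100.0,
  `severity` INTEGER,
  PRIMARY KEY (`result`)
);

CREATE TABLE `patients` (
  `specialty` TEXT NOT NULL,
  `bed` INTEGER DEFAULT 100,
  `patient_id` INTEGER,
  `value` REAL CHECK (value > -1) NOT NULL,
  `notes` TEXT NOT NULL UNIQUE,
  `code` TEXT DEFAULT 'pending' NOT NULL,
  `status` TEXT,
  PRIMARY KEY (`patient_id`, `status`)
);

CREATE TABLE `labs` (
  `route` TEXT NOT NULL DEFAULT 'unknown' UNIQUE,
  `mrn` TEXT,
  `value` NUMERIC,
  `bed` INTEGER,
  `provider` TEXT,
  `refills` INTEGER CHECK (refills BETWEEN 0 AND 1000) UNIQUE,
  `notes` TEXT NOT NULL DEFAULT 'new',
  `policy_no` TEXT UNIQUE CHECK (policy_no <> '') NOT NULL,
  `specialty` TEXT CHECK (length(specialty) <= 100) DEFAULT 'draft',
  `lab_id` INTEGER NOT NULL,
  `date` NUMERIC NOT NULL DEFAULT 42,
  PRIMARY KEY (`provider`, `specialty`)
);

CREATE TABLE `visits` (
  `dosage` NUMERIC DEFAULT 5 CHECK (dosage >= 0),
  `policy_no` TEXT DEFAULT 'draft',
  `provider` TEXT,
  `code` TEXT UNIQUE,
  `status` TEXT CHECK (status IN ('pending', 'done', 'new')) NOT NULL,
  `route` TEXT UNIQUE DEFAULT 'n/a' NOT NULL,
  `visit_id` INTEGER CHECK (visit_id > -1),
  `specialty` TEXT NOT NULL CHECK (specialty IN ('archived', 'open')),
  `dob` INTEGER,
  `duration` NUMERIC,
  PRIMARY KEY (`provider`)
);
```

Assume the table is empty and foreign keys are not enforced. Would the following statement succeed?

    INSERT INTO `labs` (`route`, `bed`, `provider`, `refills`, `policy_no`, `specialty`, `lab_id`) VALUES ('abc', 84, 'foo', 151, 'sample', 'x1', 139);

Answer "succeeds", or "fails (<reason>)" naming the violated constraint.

NOT NULL columns: date defaults to 42; lab_id is supplied; notes defaults to 'new'; policy_no is supplied; provider is supplied; route is supplied; specialty is supplied.
CHECK constraints: 151 satisfies (refills BETWEEN 0 AND 1000); 'sample' satisfies (policy_no <> ''); 'x1' satisfies (length(specialty) <= 100).
No constraint is violated.

succeeds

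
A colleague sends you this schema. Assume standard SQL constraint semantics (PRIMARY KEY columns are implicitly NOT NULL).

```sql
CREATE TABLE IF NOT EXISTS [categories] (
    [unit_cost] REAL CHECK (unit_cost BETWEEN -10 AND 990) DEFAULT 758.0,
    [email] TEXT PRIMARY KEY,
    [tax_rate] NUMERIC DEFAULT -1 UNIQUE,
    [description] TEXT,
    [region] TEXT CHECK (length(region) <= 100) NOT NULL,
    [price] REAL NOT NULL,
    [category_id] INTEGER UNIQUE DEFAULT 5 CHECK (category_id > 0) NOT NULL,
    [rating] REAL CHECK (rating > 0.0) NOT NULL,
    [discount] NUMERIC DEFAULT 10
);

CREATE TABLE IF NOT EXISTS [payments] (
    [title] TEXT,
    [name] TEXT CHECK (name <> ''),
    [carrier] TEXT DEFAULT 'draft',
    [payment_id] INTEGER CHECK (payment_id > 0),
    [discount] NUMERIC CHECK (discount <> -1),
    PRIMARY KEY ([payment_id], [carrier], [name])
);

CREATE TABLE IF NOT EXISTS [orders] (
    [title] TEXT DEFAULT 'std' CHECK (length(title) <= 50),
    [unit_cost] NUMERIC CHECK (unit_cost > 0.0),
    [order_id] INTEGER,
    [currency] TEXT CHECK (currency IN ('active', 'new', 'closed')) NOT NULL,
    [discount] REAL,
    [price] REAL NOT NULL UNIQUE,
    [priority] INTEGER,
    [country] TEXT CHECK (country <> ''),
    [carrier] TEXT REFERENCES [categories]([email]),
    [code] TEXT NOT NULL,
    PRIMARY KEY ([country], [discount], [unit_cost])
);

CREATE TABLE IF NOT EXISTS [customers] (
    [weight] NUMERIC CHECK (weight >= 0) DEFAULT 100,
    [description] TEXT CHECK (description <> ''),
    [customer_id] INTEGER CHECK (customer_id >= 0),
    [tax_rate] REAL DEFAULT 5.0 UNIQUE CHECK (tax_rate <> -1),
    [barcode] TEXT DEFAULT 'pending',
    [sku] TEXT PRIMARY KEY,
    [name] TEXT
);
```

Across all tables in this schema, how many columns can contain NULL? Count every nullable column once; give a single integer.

16

categories: 4 nullable (unit_cost, tax_rate, description, discount — PK (email) and explicit NOT NULL columns excluded).
payments: 2 nullable (title, discount — PK (payment_id, carrier, name) and explicit NOT NULL columns excluded).
orders: 4 nullable (title, order_id, priority, carrier — PK (country, discount, unit_cost) and explicit NOT NULL columns excluded).
customers: 6 nullable (weight, description, customer_id, tax_rate, barcode, name — PK (sku) and explicit NOT NULL columns excluded).
Total: 4 + 2 + 4 + 6 = 16.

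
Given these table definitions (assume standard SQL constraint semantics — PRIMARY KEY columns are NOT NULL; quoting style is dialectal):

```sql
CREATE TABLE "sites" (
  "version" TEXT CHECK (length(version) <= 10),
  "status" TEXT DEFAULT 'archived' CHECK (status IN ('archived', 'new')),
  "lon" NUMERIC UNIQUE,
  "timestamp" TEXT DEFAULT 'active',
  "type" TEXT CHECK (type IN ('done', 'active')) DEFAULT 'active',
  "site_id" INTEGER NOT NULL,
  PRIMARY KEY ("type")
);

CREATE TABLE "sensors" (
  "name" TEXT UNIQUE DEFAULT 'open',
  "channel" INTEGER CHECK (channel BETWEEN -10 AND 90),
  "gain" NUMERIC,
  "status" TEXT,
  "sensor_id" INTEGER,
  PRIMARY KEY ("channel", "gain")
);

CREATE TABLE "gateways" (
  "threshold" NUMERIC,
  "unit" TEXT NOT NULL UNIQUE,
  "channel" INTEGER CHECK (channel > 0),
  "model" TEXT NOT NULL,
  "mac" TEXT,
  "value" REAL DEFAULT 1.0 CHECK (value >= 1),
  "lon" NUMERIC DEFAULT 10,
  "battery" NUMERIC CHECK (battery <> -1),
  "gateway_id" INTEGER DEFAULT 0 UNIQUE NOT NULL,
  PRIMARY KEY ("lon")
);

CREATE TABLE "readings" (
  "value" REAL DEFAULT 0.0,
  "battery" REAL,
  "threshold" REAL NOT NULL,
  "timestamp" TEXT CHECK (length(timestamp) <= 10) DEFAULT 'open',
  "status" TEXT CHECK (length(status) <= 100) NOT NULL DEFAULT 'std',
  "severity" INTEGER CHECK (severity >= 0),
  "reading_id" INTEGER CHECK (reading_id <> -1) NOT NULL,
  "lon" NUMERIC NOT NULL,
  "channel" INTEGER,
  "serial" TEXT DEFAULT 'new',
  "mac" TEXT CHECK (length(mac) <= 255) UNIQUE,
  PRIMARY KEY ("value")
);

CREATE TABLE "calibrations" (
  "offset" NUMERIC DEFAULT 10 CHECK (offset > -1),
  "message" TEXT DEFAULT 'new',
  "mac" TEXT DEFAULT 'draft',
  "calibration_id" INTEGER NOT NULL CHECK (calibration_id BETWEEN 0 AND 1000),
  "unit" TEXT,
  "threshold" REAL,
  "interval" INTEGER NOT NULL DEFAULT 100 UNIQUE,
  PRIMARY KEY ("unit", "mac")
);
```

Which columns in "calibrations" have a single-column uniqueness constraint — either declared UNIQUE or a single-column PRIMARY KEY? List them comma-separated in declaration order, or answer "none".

interval

- offset: no UNIQUE or single-column PK constraint.
- message: no UNIQUE or single-column PK constraint.
- mac: part of a composite PRIMARY KEY — only the tuple is unique, not this column on its own.
- calibration_id: no UNIQUE or single-column PK constraint.
- unit: part of a composite PRIMARY KEY — only the tuple is unique, not this column on its own.
- threshold: no UNIQUE or single-column PK constraint.
- interval: declared UNIQUE → unique.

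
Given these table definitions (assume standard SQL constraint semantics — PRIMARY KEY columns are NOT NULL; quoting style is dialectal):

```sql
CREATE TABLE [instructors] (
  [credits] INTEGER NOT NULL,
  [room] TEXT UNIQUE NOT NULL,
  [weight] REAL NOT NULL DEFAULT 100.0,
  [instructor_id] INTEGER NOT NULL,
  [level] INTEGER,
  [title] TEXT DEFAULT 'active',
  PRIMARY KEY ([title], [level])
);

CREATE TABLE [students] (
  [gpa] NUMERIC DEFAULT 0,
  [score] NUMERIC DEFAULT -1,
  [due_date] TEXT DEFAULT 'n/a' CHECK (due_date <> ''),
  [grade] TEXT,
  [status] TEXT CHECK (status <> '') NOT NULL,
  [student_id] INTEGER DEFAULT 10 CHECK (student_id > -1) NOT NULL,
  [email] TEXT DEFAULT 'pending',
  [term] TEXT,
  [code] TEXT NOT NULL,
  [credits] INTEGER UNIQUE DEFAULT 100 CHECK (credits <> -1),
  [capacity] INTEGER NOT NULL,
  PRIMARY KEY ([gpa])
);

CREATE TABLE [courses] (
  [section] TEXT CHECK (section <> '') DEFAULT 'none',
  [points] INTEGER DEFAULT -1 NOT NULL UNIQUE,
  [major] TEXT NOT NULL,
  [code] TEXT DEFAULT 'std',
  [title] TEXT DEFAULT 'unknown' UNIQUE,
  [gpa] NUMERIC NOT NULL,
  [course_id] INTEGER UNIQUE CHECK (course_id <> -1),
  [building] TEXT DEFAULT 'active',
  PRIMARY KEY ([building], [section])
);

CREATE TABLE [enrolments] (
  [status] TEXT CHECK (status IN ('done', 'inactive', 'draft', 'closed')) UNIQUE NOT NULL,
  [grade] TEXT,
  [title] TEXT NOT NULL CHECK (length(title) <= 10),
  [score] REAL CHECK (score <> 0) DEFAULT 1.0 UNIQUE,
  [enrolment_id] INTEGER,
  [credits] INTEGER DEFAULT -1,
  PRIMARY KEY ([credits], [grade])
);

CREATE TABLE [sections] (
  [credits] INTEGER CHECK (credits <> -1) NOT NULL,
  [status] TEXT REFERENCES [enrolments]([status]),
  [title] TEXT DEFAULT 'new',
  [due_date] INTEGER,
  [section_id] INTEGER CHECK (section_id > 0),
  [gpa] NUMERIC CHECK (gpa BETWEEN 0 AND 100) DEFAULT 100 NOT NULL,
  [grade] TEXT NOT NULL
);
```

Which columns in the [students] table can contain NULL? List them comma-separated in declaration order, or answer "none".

- gpa: part of the PRIMARY KEY, which implies NOT NULL → not nullable.
- score: DEFAULT only fills an omitted column; an explicit NULL is still allowed → nullable.
- due_date: CHECK does not forbid NULL (a CHECK constraint passes when its expression is NULL) → nullable.
- grade: no NOT NULL constraint applies → nullable.
- status: declared NOT NULL → not nullable.
- student_id: declared NOT NULL → not nullable.
- email: DEFAULT only fills an omitted column; an explicit NULL is still allowed → nullable.
- term: no NOT NULL constraint applies → nullable.
- code: declared NOT NULL → not nullable.
- credits: CHECK does not forbid NULL (a CHECK constraint passes when its expression is NULL) → nullable.
- capacity: declared NOT NULL → not nullable.

score, due_date, grade, email, term, credits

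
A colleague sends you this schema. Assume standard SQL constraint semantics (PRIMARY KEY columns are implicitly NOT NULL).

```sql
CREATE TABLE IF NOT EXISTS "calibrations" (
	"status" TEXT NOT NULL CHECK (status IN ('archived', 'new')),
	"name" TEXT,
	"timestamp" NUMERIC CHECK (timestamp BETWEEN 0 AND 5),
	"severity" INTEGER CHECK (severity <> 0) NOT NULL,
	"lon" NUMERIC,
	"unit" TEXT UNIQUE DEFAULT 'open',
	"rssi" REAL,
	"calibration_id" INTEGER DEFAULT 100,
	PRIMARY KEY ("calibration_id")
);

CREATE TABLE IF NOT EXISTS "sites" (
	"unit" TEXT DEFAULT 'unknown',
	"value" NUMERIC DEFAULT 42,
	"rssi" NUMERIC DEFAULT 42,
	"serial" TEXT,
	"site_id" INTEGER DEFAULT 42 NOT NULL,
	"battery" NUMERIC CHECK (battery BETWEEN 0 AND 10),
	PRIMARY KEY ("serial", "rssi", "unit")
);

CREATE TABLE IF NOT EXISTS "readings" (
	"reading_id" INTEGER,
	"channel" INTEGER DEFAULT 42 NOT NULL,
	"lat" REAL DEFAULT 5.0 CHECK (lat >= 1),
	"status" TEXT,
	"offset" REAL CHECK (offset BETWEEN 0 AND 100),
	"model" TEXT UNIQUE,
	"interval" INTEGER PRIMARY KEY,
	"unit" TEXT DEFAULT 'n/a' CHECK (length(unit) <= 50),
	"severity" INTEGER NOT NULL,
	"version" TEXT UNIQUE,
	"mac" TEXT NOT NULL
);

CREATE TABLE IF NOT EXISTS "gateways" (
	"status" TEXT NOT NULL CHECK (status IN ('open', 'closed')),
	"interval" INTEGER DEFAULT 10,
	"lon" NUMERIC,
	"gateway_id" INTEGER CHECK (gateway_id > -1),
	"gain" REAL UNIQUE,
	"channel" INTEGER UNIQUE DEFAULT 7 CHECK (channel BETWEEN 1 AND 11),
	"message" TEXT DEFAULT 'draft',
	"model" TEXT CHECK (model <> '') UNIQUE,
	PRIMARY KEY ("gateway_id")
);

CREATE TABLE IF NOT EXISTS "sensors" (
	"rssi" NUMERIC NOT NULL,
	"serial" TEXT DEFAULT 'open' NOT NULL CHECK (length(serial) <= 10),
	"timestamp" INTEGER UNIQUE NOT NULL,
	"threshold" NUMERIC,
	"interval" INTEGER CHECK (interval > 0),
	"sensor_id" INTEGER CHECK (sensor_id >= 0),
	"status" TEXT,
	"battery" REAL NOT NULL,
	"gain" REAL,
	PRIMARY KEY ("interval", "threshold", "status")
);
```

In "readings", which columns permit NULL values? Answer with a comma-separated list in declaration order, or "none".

- reading_id: no NOT NULL constraint applies → nullable.
- channel: declared NOT NULL → not nullable.
- lat: CHECK does not forbid NULL (a CHECK constraint passes when its expression is NULL) → nullable.
- status: no NOT NULL constraint applies → nullable.
- offset: CHECK does not forbid NULL (a CHECK constraint passes when its expression is NULL) → nullable.
- model: UNIQUE does not imply NOT NULL → nullable.
- interval: part of the PRIMARY KEY, which implies NOT NULL → not nullable.
- unit: CHECK does not forbid NULL (a CHECK constraint passes when its expression is NULL) → nullable.
- severity: declared NOT NULL → not nullable.
- version: UNIQUE does not imply NOT NULL → nullable.
- mac: declared NOT NULL → not nullable.

reading_id, lat, status, offset, model, unit, version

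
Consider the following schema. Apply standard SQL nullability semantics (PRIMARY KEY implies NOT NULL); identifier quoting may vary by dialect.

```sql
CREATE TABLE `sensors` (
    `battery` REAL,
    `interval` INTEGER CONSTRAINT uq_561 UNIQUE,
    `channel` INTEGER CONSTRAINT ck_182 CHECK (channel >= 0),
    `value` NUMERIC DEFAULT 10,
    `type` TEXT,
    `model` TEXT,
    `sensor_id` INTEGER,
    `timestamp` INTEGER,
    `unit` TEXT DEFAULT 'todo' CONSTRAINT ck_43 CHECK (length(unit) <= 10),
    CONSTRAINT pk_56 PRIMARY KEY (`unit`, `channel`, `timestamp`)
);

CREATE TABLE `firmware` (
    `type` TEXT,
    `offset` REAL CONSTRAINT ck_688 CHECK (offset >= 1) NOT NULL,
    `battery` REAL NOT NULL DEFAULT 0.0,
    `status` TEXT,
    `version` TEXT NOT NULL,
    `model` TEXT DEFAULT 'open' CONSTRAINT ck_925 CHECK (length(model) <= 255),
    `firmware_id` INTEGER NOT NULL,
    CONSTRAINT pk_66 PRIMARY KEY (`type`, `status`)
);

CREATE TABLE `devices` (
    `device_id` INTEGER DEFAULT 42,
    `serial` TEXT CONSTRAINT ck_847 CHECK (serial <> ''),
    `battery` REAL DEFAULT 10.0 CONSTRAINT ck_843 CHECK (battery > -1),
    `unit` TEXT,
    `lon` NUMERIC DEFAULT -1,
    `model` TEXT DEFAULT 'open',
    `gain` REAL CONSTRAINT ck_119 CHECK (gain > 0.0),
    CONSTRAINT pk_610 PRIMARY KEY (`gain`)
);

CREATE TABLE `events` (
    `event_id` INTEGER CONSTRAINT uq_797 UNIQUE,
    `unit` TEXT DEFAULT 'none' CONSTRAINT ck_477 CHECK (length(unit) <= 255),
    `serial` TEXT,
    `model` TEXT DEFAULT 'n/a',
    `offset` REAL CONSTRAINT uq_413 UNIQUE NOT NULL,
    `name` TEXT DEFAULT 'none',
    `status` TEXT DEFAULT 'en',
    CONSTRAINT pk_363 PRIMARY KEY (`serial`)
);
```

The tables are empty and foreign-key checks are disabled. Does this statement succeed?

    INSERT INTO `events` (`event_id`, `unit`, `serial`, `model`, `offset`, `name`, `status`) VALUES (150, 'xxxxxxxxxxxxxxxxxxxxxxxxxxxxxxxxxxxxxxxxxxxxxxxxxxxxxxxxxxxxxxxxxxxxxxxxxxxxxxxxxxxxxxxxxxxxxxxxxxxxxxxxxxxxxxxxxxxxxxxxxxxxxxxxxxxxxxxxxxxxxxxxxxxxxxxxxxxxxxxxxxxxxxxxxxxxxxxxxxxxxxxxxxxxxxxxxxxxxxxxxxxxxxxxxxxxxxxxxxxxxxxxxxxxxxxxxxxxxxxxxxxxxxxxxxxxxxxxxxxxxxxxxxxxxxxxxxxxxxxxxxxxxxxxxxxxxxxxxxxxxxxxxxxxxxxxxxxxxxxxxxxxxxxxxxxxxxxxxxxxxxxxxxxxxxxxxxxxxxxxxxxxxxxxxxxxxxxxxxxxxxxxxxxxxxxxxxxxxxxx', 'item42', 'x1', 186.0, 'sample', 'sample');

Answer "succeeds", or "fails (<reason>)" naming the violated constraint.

fails (CHECK on unit)

The value 'xxxxxxxxxxxxxxxxxxxxxxxxxxxxxxxxxxxxxxxxxxxxxxxxxxxxxxxxxxxxxxxxxxxxxxxxxxxxxxxxxxxxxxxxxxxxxxxxxxxxxxxxxxxxxxxxxxxxxxxxxxxxxxxxxxxxxxxxxxxxxxxxxxxxxxxxxxxxxxxxxxxxxxxxxxxxxxxxxxxxxxxxxxxxxxxxxxxxxxxxxxxxxxxxxxxxxxxxxxxxxxxxxxxxxxxxxxxxxxxxxxxxxxxxxxxxxxxxxxxxxxxxxxxxxxxxxxxxxxxxxxxxxxxxxxxxxxxxxxxxxxxxxxxxxxxxxxxxxxxxxxxxxxxxxxxxxxxxxxxxxxxxxxxxxxxxxxxxxxxxxxxxxxxxxxxxxxxxxxxxxxxxxxxxxxxxxxxxxxxx' for unit violates CHECK (length(unit) <= 255).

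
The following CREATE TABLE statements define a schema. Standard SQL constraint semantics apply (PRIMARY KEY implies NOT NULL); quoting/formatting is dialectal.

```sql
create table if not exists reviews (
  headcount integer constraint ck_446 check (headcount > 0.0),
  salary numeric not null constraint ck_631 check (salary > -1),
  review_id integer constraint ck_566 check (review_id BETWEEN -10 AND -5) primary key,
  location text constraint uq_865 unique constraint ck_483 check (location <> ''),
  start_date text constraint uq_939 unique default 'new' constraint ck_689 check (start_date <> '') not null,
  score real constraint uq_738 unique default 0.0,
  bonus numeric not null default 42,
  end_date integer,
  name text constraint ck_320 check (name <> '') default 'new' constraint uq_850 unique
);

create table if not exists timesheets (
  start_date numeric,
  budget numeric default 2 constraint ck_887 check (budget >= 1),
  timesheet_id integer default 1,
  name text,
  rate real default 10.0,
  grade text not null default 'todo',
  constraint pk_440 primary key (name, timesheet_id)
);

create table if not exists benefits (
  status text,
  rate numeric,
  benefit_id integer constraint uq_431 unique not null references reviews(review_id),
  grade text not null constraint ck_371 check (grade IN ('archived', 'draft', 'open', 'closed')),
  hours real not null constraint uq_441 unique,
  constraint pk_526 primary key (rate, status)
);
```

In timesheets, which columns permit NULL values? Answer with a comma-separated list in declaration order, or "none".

start_date, budget, rate

- start_date: no NOT NULL constraint applies → nullable.
- budget: CHECK does not forbid NULL (a CHECK constraint passes when its expression is NULL) → nullable.
- timesheet_id: part of the PRIMARY KEY, which implies NOT NULL → not nullable.
- name: part of the PRIMARY KEY, which implies NOT NULL → not nullable.
- rate: DEFAULT only fills an omitted column; an explicit NULL is still allowed → nullable.
- grade: declared NOT NULL → not nullable.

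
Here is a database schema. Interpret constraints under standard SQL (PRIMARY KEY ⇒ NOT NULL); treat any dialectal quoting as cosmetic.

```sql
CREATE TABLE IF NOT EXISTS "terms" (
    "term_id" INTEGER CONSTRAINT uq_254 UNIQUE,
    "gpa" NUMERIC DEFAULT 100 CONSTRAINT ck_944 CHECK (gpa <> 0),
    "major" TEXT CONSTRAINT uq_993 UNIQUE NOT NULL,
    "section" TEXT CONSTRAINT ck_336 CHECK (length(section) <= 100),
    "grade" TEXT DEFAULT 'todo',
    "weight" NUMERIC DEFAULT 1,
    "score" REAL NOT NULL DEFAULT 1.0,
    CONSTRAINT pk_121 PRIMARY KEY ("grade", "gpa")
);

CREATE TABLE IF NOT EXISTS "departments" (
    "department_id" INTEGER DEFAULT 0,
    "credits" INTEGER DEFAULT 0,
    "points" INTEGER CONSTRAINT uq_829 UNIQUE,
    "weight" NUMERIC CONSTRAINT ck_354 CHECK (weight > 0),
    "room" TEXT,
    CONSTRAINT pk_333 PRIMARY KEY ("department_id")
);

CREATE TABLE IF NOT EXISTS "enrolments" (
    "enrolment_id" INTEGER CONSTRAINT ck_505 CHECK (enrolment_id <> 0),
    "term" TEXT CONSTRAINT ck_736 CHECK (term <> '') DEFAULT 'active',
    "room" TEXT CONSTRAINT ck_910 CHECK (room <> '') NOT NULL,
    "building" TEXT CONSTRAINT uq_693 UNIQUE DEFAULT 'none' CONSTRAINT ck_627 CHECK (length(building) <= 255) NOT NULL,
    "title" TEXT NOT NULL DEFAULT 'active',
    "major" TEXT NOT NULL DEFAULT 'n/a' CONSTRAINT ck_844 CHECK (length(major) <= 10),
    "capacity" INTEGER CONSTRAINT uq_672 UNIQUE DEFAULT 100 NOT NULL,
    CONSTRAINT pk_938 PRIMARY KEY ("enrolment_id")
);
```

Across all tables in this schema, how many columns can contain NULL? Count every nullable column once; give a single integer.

8

terms: 3 nullable (term_id, section, weight — PK (grade, gpa) and explicit NOT NULL columns excluded).
departments: 4 nullable (credits, points, weight, room — PK (department_id) and explicit NOT NULL columns excluded).
enrolments: 1 nullable (term — PK (enrolment_id) and explicit NOT NULL columns excluded).
Total: 3 + 4 + 1 = 8.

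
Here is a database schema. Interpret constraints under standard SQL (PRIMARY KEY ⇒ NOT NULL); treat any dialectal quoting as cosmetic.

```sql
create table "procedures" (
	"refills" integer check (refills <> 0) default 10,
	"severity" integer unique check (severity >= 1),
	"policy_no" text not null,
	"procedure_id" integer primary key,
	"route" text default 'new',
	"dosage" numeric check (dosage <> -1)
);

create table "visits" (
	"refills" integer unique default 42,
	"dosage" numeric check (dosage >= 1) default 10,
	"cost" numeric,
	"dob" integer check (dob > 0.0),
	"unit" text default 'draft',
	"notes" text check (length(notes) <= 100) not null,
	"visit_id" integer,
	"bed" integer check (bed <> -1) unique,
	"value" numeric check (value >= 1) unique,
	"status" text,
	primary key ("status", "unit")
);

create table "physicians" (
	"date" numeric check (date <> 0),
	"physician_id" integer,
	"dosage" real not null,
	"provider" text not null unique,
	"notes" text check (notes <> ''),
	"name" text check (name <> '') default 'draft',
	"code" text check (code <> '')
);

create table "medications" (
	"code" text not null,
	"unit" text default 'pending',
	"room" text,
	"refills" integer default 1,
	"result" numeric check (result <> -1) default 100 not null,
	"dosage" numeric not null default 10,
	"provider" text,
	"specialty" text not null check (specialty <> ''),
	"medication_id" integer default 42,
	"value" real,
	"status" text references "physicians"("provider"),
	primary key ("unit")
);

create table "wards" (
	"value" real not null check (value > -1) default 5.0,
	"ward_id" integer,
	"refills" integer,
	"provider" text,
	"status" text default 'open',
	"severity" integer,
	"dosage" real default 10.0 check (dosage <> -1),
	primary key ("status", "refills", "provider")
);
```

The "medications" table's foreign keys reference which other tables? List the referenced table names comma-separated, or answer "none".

physicians

- status REFERENCES physicians(provider).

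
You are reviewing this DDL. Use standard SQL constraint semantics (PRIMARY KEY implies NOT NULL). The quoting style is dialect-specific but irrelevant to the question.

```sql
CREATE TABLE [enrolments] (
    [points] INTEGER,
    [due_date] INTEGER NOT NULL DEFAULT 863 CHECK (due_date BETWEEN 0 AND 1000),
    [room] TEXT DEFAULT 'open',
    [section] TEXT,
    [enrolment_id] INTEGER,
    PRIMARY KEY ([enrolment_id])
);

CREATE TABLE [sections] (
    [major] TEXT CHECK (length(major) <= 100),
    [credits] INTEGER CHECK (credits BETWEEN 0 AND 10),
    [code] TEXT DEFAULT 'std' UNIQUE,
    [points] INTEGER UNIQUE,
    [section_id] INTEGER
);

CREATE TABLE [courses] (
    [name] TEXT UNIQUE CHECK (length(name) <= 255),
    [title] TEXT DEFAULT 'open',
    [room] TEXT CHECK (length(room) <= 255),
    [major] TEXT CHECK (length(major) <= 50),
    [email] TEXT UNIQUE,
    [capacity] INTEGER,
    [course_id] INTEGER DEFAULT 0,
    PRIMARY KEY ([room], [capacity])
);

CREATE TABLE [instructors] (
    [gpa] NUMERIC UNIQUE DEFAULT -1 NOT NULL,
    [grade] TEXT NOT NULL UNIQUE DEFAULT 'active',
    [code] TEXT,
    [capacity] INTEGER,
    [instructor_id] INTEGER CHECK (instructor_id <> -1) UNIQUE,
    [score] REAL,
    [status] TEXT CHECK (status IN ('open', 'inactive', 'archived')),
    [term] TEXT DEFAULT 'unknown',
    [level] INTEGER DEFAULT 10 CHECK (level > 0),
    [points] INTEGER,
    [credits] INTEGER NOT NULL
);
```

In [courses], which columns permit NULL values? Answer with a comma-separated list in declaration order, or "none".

name, title, major, email, course_id

- name: CHECK does not forbid NULL (a CHECK constraint passes when its expression is NULL) → nullable.
- title: DEFAULT only fills an omitted column; an explicit NULL is still allowed → nullable.
- room: part of the PRIMARY KEY, which implies NOT NULL → not nullable.
- major: CHECK does not forbid NULL (a CHECK constraint passes when its expression is NULL) → nullable.
- email: UNIQUE does not imply NOT NULL → nullable.
- capacity: part of the PRIMARY KEY, which implies NOT NULL → not nullable.
- course_id: DEFAULT only fills an omitted column; an explicit NULL is still allowed → nullable.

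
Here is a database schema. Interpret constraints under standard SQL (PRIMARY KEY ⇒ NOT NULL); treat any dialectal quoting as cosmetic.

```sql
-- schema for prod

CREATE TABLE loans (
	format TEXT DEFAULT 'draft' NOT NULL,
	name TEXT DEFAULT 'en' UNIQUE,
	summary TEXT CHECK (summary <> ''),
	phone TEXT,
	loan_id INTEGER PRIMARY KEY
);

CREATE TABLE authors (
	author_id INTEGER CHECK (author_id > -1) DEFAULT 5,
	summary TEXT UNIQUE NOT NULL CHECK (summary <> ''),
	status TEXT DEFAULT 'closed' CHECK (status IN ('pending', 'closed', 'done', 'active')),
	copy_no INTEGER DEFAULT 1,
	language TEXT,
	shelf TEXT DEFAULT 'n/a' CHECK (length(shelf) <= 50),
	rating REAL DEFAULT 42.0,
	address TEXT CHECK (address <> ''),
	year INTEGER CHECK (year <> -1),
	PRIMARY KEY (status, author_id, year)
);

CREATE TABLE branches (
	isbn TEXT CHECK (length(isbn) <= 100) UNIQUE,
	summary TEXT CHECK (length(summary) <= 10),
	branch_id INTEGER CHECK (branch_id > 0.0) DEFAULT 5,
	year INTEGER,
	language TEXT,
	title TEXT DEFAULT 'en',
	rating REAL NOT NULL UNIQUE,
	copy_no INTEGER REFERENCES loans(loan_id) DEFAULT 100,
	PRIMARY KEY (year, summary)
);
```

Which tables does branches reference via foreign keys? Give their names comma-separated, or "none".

loans

- copy_no REFERENCES loans(loan_id).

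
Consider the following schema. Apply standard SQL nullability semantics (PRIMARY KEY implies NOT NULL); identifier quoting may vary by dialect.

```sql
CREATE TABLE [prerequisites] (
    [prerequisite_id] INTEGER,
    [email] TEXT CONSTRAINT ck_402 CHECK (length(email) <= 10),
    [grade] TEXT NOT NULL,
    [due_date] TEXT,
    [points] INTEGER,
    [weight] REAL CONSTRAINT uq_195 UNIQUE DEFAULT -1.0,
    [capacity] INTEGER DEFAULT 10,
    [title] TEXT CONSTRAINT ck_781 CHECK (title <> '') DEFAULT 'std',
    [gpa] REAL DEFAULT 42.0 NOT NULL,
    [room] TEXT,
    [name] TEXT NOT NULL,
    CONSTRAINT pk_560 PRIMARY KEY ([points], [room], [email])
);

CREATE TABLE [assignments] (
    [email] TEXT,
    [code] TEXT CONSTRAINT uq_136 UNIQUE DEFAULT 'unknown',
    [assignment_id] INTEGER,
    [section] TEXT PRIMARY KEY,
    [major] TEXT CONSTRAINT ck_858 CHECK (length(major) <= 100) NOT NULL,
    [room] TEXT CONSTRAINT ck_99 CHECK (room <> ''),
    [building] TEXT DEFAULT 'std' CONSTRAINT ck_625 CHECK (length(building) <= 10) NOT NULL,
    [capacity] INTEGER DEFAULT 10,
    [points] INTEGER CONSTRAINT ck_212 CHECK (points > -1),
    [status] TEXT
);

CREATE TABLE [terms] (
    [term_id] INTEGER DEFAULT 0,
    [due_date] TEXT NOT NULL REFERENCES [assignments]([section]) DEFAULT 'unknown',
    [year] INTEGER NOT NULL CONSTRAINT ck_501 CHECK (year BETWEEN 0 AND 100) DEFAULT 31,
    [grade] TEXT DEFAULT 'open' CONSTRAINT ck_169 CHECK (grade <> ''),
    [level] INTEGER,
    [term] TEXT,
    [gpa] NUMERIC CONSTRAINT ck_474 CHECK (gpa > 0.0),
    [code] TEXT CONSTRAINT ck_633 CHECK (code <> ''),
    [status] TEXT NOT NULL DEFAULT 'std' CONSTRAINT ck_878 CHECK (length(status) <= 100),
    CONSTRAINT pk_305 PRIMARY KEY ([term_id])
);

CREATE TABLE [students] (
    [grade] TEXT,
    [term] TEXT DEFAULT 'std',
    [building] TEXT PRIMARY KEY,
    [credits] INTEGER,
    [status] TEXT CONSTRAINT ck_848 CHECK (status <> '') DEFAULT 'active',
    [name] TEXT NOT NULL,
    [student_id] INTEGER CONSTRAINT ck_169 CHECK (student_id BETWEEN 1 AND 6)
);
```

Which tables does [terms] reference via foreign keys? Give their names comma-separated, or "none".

- due_date REFERENCES assignments(section).

assignments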